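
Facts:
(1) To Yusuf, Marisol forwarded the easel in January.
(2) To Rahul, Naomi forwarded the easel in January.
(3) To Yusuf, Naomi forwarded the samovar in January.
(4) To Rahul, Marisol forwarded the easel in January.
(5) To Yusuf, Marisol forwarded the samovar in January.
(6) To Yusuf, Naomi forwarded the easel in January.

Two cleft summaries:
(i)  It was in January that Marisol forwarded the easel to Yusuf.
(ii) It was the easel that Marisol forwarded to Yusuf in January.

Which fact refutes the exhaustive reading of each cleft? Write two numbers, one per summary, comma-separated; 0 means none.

0, 5

(i): focus "in January". No fact shares agent = Marisol, thing = the easel, recipient = Yusuf with a different setting. 0.
(ii): focus "the easel". Looking for agent = Marisol, recipient = Yusuf, setting = in January with some other thing — fact (5) has the samovar there. Refuted.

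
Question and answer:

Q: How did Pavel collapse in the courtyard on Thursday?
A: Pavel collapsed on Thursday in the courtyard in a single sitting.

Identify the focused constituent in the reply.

in a single sitting

The wh-word "how" asks about the manner.
In the answer, "Pavel", "on Thursday" and "in the courtyard" are given — repeated from the question.
The constituent filling the manner gap is "in a single sitting"; that is the focus and would carry nuclear stress.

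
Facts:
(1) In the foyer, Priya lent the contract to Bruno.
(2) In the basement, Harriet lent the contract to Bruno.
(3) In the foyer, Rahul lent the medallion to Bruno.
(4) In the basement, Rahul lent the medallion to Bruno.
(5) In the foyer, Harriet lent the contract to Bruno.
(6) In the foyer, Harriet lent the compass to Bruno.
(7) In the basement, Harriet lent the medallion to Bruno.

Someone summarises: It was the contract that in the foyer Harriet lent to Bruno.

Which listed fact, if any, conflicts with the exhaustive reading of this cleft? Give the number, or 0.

Focus of the cleft: "the contract" (the thing). Presupposed background: Harriet as agent and Bruno as recipient and in the foyer as setting.
The exhaustive reading says no other thing fits that background.
Fact (6) shares the background but with thing = the compass; exhaustivity is violated.

6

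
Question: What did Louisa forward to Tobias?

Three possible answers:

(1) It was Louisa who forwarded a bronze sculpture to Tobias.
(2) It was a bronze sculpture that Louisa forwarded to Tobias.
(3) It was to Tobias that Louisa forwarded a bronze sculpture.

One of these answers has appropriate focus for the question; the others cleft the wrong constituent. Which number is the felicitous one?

2

The question word "what" targets the direct object.
Option (1) clefts "Louisa" — the subject (agent), not what was asked.
Option (2) clefts "a bronze sculpture" — that matches what the question asks about.
Option (3) clefts "to Tobias" — the recipient, not what was asked.
So the congruent reply is (2).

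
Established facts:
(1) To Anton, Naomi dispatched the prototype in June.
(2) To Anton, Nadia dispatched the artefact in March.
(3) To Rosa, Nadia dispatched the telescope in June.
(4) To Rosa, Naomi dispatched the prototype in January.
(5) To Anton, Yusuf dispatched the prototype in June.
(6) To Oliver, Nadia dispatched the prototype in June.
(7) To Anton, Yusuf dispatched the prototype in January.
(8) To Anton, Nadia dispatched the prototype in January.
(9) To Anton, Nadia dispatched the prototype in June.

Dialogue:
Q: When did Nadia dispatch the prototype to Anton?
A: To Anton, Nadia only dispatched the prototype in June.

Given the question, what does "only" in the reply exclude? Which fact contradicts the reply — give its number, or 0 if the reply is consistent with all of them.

Answering "When did ...?" puts focus on the setting — here, "in June".
"Only" then excludes alternative settings while the background — same agent, thing, recipient (Nadia / the prototype / Anton) — is held fixed.
Fact (8) shares the background with a different setting (in January) — counterexample.
(Fact (6) would refute a reading with focus on the recipient — but that is not what the question asks.)

8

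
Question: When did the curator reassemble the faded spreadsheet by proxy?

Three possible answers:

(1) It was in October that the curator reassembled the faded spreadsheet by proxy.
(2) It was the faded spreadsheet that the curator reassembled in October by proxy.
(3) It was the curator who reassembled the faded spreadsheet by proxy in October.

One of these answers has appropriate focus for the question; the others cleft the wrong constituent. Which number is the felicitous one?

The question word "when" targets the time.
Option (1) clefts "in October" — that matches what the question asks about.
Option (2) clefts "the faded spreadsheet" — the direct object, not what was asked.
Option (3) clefts "the curator" — the subject (agent), not what was asked.
So the congruent reply is (1).

1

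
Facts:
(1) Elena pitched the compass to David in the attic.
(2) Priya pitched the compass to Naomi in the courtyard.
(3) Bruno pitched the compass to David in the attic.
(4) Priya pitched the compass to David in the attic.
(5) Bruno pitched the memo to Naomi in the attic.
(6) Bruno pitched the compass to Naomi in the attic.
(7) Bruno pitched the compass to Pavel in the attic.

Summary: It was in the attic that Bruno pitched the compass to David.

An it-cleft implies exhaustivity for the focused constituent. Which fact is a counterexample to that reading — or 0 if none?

Focus of the cleft: "in the attic" (the setting). Presupposed background: same agent, thing, recipient (Bruno / the compass / David).
The exhaustive reading says no other setting fits that background.
Every other fact differs from the presupposition on some backgrounded slot, so none challenges the exhaustivity.

0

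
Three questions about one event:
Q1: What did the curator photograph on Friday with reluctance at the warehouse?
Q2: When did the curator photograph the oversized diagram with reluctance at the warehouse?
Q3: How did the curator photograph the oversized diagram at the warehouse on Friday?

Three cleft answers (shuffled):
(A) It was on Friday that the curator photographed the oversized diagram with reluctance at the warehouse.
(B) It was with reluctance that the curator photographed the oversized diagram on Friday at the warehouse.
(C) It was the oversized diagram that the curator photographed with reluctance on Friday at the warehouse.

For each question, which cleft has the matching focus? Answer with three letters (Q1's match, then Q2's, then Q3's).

Q1 asks about the direct object; cleft (C) focuses "the oversized diagram", which is the direct object — so Q1 → C.
Q2 asks about the time; cleft (A) focuses "on Friday", which is the time — so Q2 → A.
Q3 asks about the manner; cleft (B) focuses "with reluctance", which is the manner — so Q3 → B.
Mapping: Q1→C, Q2→A, Q3→B.

CAB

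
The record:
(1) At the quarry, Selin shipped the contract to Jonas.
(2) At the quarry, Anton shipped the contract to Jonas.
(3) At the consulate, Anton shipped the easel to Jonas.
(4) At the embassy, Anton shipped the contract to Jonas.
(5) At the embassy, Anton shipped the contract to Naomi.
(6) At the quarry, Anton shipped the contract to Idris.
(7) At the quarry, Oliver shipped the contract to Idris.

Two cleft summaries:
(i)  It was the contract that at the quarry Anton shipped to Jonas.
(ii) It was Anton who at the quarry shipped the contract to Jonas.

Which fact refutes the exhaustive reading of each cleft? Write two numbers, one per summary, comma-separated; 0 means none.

Summary (i) focuses "the contract" (the thing); background same agent, recipient, setting (Anton / Jonas / at the quarry). No fact matches that background with a different thing, so 0.
Summary (ii) focuses "Anton" (the agent); background same thing, recipient, setting (the contract / Jonas / at the quarry). Fact (1) matches that background with agent = Selin — refutes (ii).

0, 1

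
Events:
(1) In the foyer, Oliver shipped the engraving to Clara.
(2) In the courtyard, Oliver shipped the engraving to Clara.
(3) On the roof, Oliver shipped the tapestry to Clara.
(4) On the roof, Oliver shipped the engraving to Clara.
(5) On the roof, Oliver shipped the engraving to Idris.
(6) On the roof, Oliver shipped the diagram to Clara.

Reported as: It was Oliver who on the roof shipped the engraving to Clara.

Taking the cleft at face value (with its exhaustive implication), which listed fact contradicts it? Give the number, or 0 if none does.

Focus of the cleft: "Oliver" (the agent). Presupposed background: thing = the engraving, recipient = Clara, setting = on the roof.
Exhaustivity: Oliver is the only agent satisfying that background.
Every other fact differs from the presupposition on some backgrounded slot, so none challenges the exhaustivity.

0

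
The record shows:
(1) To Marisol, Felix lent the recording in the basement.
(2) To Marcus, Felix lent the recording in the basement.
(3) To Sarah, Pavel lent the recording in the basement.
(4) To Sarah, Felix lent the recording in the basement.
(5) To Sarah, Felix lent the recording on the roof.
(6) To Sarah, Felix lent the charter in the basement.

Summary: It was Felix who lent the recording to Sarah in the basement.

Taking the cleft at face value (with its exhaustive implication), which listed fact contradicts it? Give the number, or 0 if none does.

3

Focus of the cleft: "Felix" (the agent). Presupposed background: thing = the recording, recipient = Sarah, setting = in the basement.
Exhaustivity: Felix is the only agent satisfying that background.
Fact (3) shares the background but with agent = Pavel; exhaustivity is violated.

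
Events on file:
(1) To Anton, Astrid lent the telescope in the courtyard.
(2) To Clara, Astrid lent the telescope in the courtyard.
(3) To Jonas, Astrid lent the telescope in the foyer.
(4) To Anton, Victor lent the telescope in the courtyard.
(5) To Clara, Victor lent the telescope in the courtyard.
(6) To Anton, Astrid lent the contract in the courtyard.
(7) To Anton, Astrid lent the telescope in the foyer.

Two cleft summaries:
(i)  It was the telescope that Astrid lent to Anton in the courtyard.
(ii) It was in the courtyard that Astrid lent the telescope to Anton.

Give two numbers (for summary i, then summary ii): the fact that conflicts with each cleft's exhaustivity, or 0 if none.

6, 7

(i): focus "the telescope". Looking for same agent, recipient, setting (Astrid / Anton / in the courtyard) with some other thing — fact (6) has the contract there. Refuted.
(ii): focus "in the courtyard". Looking for same agent, thing, recipient (Astrid / the telescope / Anton) with some other setting — fact (7) has in the foyer there. Refuted.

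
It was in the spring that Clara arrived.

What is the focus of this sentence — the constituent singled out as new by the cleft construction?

In an it-cleft "It was X that/who ...", the clefted constituent X is the focus; the that/who-clause expresses the presupposed open proposition.
Here the focus is "in the spring". The backgrounded (presupposed) material includes "Clara".

in the spring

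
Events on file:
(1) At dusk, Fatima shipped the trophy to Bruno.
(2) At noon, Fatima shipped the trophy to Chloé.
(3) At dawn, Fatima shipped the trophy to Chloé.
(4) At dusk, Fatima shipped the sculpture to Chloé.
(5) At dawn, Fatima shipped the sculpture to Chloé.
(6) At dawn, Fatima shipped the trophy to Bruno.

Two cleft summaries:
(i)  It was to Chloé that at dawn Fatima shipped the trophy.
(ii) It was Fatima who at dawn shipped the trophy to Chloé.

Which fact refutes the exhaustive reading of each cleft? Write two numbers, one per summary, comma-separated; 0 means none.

Summary (i) focuses "Chloé" (the recipient); background agent = Fatima, thing = the trophy, setting = at dawn. Fact (6) matches that background with recipient = Bruno — refutes (i).
Summary (ii) focuses "Fatima" (the agent); background thing = the trophy, recipient = Chloé, setting = at dawn. No fact matches that background with a different agent, so 0.

6, 0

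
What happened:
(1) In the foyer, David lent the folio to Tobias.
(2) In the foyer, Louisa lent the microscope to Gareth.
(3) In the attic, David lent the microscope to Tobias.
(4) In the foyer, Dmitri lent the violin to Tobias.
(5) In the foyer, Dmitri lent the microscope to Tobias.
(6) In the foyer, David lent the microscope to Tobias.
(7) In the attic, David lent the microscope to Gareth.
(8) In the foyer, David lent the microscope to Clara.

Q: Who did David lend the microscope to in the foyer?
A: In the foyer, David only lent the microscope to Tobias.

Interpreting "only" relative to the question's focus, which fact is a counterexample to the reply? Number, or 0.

8

Answering "Who did ... to ...?" puts focus on the recipient — here, "Tobias".
So "only" ranges over recipients; the rest (agent = David, thing = the microscope, setting = in the foyer) is presupposed.
Fact (8) keeps agent = David, thing = the microscope, setting = in the foyer but has recipient = Clara; that refutes the reply.
(Fact (3) would refute a reading with focus on the setting — but that is not what the question asks.)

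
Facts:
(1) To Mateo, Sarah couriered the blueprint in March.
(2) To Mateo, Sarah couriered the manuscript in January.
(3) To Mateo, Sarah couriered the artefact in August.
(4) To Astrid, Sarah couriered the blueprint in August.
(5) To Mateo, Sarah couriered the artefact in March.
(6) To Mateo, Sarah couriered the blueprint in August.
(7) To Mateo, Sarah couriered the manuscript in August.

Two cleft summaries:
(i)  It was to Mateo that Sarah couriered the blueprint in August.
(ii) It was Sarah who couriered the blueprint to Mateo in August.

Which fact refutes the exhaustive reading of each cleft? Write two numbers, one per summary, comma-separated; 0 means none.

4, 0

Summary (i) focuses "Mateo" (the recipient); background Sarah as agent and the blueprint as thing and in August as setting. Fact (4) matches that background with recipient = Astrid — refutes (i).
Summary (ii) focuses "Sarah" (the agent); background the blueprint as thing and Mateo as recipient and in August as setting. No fact matches that background with a different agent, so 0.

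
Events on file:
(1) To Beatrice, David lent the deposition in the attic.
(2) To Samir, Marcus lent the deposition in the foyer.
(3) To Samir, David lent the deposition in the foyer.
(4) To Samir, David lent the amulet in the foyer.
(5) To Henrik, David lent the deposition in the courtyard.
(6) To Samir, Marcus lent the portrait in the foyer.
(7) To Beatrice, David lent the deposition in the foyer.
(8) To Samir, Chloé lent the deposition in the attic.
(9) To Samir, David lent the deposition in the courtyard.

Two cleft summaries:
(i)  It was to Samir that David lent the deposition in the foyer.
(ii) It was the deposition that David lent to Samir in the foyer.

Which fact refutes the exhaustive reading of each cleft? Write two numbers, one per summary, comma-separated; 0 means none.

(i): focus "Samir". Looking for same agent, thing, setting (David / the deposition / in the foyer) with some other recipient — fact (7) has Beatrice there. Refuted.
(ii): focus "the deposition". Looking for same agent, recipient, setting (David / Samir / in the foyer) with some other thing — fact (4) has the amulet there. Refuted.

7, 4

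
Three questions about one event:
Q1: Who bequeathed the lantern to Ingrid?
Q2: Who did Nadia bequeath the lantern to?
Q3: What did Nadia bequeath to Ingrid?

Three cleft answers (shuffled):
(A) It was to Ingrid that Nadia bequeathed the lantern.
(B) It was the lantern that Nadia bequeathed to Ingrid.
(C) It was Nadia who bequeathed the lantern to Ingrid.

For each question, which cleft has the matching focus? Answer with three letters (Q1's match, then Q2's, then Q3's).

CAB

Q1 asks about the subject (agent); cleft (C) focuses "Nadia", which is the subject (agent) — so Q1 → C.
Q2 asks about the recipient; cleft (A) focuses "to Ingrid", which is the recipient — so Q2 → A.
Q3 asks about the direct object; cleft (B) focuses "the lantern", which is the direct object — so Q3 → B.
Mapping: Q1→C, Q2→A, Q3→B.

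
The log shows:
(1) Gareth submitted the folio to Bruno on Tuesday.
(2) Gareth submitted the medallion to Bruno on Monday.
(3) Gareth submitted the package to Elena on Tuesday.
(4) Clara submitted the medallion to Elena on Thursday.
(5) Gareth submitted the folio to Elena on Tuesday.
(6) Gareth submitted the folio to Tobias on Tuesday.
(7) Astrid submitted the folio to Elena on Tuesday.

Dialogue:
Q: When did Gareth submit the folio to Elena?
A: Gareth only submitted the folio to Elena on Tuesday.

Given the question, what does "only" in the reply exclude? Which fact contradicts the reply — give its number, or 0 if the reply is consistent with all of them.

0

The question "When did ...?" targets the setting, so in the reply the focus falls on "on Tuesday".
"Only" then excludes alternative settings while the background — same agent, thing, recipient (Gareth / the folio / Elena) — is held fixed.
No fact keeps same agent, thing, recipient (Gareth / the folio / Elena) while changing the setting; every other fact differs on something backgrounded. The reply stands.
(Fact (3) would refute a reading with focus on the thing — but that is not what the question asks.)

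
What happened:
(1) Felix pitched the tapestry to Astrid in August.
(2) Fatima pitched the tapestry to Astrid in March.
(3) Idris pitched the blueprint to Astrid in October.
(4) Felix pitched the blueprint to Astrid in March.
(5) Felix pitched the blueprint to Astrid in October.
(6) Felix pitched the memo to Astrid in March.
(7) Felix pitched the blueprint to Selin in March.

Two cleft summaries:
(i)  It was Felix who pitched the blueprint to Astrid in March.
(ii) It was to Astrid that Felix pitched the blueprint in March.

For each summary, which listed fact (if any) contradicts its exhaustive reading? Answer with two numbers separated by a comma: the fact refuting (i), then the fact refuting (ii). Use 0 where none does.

0, 7

Summary (i) focuses "Felix" (the agent); background same thing, recipient, setting (the blueprint / Astrid / in March). No fact matches that background with a different agent, so 0.
Summary (ii) focuses "Astrid" (the recipient); background same agent, thing, setting (Felix / the blueprint / in March). Fact (7) matches that background with recipient = Selin — refutes (ii).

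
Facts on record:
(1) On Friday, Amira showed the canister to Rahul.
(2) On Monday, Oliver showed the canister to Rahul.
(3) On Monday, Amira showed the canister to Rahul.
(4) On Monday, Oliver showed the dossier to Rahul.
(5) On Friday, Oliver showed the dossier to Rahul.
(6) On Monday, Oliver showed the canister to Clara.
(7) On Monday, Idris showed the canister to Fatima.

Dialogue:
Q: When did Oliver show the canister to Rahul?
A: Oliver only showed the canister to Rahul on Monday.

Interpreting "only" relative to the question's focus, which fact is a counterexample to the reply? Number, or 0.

Answering "When did ...?" puts focus on the setting — here, "on Monday".
"Only" then excludes alternative settings while the background — agent = Oliver, thing = the canister, recipient = Rahul — is held fixed.
No fact keeps agent = Oliver, thing = the canister, recipient = Rahul while changing the setting; every other fact differs on something backgrounded. The reply stands.
(Fact (6) would refute a reading with focus on the recipient — but that is not what the question asks.)

0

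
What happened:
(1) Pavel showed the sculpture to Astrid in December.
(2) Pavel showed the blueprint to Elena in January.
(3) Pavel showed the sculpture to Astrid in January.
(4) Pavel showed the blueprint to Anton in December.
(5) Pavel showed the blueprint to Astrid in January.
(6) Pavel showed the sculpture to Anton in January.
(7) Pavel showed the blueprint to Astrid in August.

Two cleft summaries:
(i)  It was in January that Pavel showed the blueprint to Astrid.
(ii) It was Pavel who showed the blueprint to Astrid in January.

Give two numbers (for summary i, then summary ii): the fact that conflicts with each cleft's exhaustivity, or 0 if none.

(i): focus "in January". Looking for same agent, thing, recipient (Pavel / the blueprint / Astrid) with some other setting — fact (7) has in August there. Refuted.
(ii): focus "Pavel". No fact shares same thing, recipient, setting (the blueprint / Astrid / in January) with a different agent. 0.

7, 0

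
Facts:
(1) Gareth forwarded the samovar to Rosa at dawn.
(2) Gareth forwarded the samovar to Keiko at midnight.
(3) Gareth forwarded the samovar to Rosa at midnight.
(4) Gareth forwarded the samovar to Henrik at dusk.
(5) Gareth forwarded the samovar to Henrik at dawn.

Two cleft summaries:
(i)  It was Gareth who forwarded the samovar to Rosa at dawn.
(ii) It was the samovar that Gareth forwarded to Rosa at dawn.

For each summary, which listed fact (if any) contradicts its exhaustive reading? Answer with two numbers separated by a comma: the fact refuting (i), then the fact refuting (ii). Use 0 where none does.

0, 0

(i): focus "Gareth". No fact shares same thing, recipient, setting (the samovar / Rosa / at dawn) with a different agent. 0.
(ii): focus "the samovar". No fact shares same agent, recipient, setting (Gareth / Rosa / at dawn) with a different thing. 0.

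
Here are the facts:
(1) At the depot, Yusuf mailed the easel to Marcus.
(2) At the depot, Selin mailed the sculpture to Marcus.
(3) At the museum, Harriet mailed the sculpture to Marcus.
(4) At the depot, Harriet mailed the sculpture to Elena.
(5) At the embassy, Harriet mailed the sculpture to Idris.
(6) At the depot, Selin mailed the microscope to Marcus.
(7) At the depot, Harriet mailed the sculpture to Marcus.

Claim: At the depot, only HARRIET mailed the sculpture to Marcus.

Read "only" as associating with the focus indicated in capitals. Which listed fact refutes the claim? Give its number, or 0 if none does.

Focus (in capitals) is "Harriet" — the agent. "Only" excludes alternative agents while holding fixed the sculpture as thing and Marcus as recipient and at the depot as setting.
Fact (2) matches on the sculpture as thing and Marcus as recipient and at the depot as setting, but has agent = Selin instead. That refutes the claim.

2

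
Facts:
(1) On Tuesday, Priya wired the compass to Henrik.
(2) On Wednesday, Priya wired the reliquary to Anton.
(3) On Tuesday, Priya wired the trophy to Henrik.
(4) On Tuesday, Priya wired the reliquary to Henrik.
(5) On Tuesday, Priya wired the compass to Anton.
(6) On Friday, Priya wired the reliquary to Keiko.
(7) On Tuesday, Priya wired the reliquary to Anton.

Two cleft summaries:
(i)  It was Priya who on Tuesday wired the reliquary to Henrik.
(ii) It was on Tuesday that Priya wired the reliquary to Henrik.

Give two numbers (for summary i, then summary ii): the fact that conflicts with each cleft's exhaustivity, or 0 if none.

0, 0

Summary (i) focuses "Priya" (the agent); background the reliquary as thing and Henrik as recipient and on Tuesday as setting. No fact matches that background with a different agent, so 0.
Summary (ii) focuses "on Tuesday" (the setting); background Priya as agent and the reliquary as thing and Henrik as recipient. No fact matches that background with a different setting, so 0.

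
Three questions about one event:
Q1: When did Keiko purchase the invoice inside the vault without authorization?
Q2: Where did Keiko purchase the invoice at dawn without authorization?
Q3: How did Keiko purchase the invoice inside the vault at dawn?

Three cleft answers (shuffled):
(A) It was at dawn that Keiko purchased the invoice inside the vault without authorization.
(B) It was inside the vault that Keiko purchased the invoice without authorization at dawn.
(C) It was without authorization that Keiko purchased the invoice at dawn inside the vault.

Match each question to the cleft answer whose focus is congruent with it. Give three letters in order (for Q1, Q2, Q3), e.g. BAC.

ABC

Q1 asks about the time; cleft (A) focuses "at dawn", which is the time — so Q1 → A.
Q2 asks about the location; cleft (B) focuses "inside the vault", which is the location — so Q2 → B.
Q3 asks about the manner; cleft (C) focuses "without authorization", which is the manner — so Q3 → C.
Mapping: Q1→A, Q2→B, Q3→C.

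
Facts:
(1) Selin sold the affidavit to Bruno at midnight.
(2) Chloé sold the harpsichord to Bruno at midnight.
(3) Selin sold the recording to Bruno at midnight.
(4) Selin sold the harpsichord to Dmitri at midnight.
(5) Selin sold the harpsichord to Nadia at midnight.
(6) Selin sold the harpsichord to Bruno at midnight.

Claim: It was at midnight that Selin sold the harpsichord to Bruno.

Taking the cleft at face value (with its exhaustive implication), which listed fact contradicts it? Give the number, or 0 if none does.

0

Focus of the cleft: "at midnight" (the setting). Presupposed background: same agent, thing, recipient (Selin / the harpsichord / Bruno).
Exhaustivity: at midnight is the only setting satisfying that background.
No listed fact matches the background with a different setting. Exhaustivity holds.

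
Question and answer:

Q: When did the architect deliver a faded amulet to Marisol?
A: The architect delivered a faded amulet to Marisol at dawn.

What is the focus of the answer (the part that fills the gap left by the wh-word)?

The wh-word "when" asks about the time.
In the answer, "the architect", "a faded amulet" and "to Marisol" are given — repeated from the question.
The constituent filling the time gap is "at dawn"; that is the focus and would carry nuclear stress.

at dawn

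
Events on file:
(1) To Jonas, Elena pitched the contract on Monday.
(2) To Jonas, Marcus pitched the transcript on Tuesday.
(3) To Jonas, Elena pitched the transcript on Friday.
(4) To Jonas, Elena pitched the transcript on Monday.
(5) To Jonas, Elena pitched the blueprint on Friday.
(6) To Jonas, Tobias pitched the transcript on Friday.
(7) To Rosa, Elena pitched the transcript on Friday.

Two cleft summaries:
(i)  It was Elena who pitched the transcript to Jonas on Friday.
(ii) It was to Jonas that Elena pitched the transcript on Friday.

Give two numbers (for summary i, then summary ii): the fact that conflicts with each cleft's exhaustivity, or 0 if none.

6, 7

Summary (i) focuses "Elena" (the agent); background the transcript as thing and Jonas as recipient and on Friday as setting. Fact (6) matches that background with agent = Tobias — refutes (i).
Summary (ii) focuses "Jonas" (the recipient); background Elena as agent and the transcript as thing and on Friday as setting. Fact (7) matches that background with recipient = Rosa — refutes (ii).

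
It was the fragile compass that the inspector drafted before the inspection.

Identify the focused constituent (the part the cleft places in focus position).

the fragile compass

In an it-cleft "It was X that/who ...", the clefted constituent X is the focus; the that/who-clause expresses the presupposed open proposition.
Here the focus is "the fragile compass". The backgrounded (presupposed) material includes "the inspector" and "before the inspection".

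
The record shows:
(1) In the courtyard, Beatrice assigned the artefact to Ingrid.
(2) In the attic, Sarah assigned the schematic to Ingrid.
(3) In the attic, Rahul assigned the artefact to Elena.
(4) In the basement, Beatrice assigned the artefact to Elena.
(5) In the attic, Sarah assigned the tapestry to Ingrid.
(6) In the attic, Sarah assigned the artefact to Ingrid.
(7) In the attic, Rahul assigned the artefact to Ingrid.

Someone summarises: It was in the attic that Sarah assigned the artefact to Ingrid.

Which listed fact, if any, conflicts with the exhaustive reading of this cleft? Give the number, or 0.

Focus of the cleft: "in the attic" (the setting). Presupposed background: agent = Sarah, thing = the artefact, recipient = Ingrid.
Exhaustivity: in the attic is the only setting satisfying that background.
No listed fact matches the background with a different setting. Exhaustivity holds.

0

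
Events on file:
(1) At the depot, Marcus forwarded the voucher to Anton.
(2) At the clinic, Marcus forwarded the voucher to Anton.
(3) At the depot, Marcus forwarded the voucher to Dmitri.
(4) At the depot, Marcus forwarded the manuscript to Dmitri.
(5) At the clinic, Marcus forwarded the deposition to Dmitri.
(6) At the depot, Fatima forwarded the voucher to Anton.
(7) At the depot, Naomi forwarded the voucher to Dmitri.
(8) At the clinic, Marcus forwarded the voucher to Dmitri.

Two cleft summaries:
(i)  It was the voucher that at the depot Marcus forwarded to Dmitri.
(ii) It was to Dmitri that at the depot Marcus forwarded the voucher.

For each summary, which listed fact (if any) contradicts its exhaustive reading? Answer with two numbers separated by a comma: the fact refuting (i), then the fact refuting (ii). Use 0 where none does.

Summary (i) focuses "the voucher" (the thing); background agent = Marcus, recipient = Dmitri, setting = at the depot. Fact (4) matches that background with thing = the manuscript — refutes (i).
Summary (ii) focuses "Dmitri" (the recipient); background agent = Marcus, thing = the voucher, setting = at the depot. Fact (1) matches that background with recipient = Anton — refutes (ii).

4, 1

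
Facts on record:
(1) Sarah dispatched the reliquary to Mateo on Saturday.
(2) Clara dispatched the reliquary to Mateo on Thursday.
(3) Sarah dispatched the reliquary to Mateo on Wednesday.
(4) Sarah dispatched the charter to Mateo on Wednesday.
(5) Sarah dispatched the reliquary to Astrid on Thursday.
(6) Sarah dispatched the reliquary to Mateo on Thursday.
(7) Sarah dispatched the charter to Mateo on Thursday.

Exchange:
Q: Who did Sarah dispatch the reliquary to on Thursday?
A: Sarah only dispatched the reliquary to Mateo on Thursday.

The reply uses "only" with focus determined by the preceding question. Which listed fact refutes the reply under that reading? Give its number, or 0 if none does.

5

The question "Who did ... to ...?" targets the recipient, so in the reply the focus falls on "Mateo".
So "only" ranges over recipients; the rest (same agent, thing, setting (Sarah / the reliquary / on Thursday)) is presupposed.
Fact (5) keeps same agent, thing, setting (Sarah / the reliquary / on Thursday) but has recipient = Astrid; that refutes the reply.
(Fact (1) would refute a reading with focus on the setting — but that is not what the question asks.)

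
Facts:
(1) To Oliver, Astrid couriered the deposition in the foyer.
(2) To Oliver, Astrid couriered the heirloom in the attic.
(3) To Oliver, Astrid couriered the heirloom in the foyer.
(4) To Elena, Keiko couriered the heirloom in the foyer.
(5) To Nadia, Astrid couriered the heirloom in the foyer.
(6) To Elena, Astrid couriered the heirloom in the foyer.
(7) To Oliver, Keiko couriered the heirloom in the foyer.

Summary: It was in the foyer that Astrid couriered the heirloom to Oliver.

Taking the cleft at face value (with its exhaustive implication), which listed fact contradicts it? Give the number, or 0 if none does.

The cleft puts "in the foyer" in focus and presupposes the open proposition with agent = Astrid, thing = the heirloom, recipient = Oliver.
Exhaustivity: in the foyer is the only setting satisfying that background.
Fact (2) shares the background but with setting = in the attic; exhaustivity is violated.

2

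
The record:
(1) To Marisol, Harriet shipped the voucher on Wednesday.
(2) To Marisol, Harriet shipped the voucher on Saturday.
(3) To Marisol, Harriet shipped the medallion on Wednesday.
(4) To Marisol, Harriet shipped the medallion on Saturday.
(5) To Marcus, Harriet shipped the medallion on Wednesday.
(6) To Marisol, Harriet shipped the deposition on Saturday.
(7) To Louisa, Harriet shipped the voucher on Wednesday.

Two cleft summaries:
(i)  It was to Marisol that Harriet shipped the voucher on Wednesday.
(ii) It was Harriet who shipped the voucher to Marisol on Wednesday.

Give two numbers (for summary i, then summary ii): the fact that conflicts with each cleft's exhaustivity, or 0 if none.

Summary (i) focuses "Marisol" (the recipient); background Harriet as agent and the voucher as thing and on Wednesday as setting. Fact (7) matches that background with recipient = Louisa — refutes (i).
Summary (ii) focuses "Harriet" (the agent); background the voucher as thing and Marisol as recipient and on Wednesday as setting. No fact matches that background with a different agent, so 0.

7, 0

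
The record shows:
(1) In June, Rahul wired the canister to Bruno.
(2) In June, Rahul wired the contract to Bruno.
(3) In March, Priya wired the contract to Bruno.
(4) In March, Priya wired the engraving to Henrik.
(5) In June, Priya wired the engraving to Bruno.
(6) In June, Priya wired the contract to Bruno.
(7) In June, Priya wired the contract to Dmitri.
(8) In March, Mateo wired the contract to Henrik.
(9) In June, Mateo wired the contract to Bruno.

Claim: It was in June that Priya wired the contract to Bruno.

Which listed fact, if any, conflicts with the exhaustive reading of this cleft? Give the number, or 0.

The cleft puts "in June" in focus and presupposes the open proposition with agent = Priya, thing = the contract, recipient = Bruno.
The exhaustive reading says no other setting fits that background.
But fact (3) also has agent = Priya, thing = the contract, recipient = Bruno, with setting = in March — so the exhaustive reading fails.

3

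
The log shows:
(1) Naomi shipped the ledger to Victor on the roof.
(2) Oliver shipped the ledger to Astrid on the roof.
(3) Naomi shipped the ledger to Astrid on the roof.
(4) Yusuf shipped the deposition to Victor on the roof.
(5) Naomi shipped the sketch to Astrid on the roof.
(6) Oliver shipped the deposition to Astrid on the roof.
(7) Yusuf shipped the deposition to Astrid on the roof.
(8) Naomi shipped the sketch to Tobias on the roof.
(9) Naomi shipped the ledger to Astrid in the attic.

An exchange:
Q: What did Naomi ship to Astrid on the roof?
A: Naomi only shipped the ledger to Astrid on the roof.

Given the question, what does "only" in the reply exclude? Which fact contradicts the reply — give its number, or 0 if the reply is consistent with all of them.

5

Answering "What did ...?" puts focus on the thing — here, "the ledger".
So "only" ranges over things; the rest (agent = Naomi, recipient = Astrid, setting = on the roof) is presupposed.
Fact (5) shares the background with a different thing (the sketch) — counterexample.
(Fact (9) would refute a reading with focus on the setting — but that is not what the question asks.)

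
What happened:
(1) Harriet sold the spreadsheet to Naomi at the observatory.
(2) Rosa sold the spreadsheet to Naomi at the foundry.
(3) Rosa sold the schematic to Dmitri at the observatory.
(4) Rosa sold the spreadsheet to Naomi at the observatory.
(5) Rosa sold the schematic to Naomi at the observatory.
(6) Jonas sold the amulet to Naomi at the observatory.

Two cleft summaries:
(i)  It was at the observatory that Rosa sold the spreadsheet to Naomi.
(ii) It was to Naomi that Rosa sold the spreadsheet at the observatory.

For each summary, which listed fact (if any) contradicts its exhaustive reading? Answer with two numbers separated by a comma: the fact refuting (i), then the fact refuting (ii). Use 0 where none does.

2, 0

Summary (i) focuses "at the observatory" (the setting); background same agent, thing, recipient (Rosa / the spreadsheet / Naomi). Fact (2) matches that background with setting = at the foundry — refutes (i).
Summary (ii) focuses "Naomi" (the recipient); background same agent, thing, setting (Rosa / the spreadsheet / at the observatory). No fact matches that background with a different recipient, so 0.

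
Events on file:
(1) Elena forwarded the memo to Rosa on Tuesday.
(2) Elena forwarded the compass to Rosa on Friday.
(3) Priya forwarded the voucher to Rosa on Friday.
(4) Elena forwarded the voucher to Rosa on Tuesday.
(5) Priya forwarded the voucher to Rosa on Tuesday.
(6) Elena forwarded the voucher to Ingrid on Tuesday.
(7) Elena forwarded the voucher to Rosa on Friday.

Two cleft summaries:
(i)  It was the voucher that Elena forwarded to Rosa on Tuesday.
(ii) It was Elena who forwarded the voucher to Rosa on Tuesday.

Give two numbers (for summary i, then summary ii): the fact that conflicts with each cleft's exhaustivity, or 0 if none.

(i): focus "the voucher". Looking for Elena as agent and Rosa as recipient and on Tuesday as setting with some other thing — fact (1) has the memo there. Refuted.
(ii): focus "Elena". Looking for the voucher as thing and Rosa as recipient and on Tuesday as setting with some other agent — fact (5) has Priya there. Refuted.

1, 5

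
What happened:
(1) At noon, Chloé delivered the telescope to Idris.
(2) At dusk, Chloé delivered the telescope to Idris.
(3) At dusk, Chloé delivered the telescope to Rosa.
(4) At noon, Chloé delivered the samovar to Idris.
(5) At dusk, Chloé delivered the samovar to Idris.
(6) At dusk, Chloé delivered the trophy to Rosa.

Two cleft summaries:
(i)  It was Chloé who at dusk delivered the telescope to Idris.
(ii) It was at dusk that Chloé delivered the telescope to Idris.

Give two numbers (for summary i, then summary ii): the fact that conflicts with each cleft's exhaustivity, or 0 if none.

0, 1

Summary (i) focuses "Chloé" (the agent); background thing = the telescope, recipient = Idris, setting = at dusk. No fact matches that background with a different agent, so 0.
Summary (ii) focuses "at dusk" (the setting); background agent = Chloé, thing = the telescope, recipient = Idris. Fact (1) matches that background with setting = at noon — refutes (ii).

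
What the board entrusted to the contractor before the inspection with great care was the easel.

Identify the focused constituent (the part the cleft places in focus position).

In a pseudo-cleft "What ... was X", the post-copular constituent X is the focus.
Here the focus is "the easel". The backgrounded (presupposed) material includes "the board", "to the contractor", "with great care" and "before the inspection".

the easel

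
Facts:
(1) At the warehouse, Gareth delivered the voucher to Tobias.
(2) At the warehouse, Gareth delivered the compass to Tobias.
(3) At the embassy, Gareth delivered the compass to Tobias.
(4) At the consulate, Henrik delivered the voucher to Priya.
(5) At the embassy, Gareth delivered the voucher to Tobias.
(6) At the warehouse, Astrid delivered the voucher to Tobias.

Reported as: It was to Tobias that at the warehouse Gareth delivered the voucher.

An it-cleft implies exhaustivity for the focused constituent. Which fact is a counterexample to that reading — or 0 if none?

0

Focus of the cleft: "Tobias" (the recipient). Presupposed background: Gareth as agent and the voucher as thing and at the warehouse as setting.
The exhaustive reading says no other recipient fits that background.
Every other fact differs from the presupposition on some backgrounded slot, so none challenges the exhaustivity.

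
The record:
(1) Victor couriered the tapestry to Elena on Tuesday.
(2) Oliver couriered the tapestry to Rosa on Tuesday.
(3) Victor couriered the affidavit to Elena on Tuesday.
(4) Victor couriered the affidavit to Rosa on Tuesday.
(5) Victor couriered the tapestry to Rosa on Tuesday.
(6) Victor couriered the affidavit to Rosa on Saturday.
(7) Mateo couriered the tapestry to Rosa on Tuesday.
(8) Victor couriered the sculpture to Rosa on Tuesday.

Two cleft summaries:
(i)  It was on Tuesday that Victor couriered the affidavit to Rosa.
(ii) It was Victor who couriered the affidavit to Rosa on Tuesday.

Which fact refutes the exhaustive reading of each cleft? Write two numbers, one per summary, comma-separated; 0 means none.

6, 0

(i): focus "on Tuesday". Looking for agent = Victor, thing = the affidavit, recipient = Rosa with some other setting — fact (6) has on Saturday there. Refuted.
(ii): focus "Victor". No fact shares thing = the affidavit, recipient = Rosa, setting = on Tuesday with a different agent. 0.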